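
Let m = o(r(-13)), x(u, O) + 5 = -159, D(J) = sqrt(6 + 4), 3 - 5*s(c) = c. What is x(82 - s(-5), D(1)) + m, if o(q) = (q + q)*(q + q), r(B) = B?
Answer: 512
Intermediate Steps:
s(c) = 3/5 - c/5
D(J) = sqrt(10)
x(u, O) = -164 (x(u, O) = -5 - 159 = -164)
o(q) = 4*q**2 (o(q) = (2*q)*(2*q) = 4*q**2)
m = 676 (m = 4*(-13)**2 = 4*169 = 676)
x(82 - s(-5), D(1)) + m = -164 + 676 = 512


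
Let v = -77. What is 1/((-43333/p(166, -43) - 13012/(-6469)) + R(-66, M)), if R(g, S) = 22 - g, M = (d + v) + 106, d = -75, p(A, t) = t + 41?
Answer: 12938/281485745 ≈ 4.5963e-5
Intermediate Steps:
p(A, t) = 41 + t
M = -46 (M = (-75 - 77) + 106 = -152 + 106 = -46)
1/((-43333/p(166, -43) - 13012/(-6469)) + R(-66, M)) = 1/((-43333/(41 - 43) - 13012/(-6469)) + (22 - 1*(-66))) = 1/((-43333/(-2) - 13012*(-1/6469)) + (22 + 66)) = 1/((-43333*(-½) + 13012/6469) + 88) = 1/((43333/2 + 13012/6469) + 88) = 1/(280347201/12938 + 88) = 1/(281485745/12938) = 12938/281485745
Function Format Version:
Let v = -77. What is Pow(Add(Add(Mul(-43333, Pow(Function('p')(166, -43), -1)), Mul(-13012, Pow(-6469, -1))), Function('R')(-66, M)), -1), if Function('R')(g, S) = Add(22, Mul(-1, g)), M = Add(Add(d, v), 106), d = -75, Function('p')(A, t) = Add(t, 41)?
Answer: Rational(12938, 281485745) ≈ 4.5963e-5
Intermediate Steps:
Function('p')(A, t) = Add(41, t)
M = -46 (M = Add(Add(-75, -77), 106) = Add(-152, 106) = -46)
Pow(Add(Add(Mul(-43333, Pow(Function('p')(166, -43), -1)), Mul(-13012, Pow(-6469, -1))), Function('R')(-66, M)), -1) = Pow(Add(Add(Mul(-43333, Pow(Add(41, -43), -1)), Mul(-13012, Pow(-6469, -1))), Add(22, Mul(-1, -66))), -1) = Pow(Add(Add(Mul(-43333, Pow(-2, -1)), Mul(-13012, Rational(-1, 6469))), Add(22, 66)), -1) = Pow(Add(Add(Mul(-43333, Rational(-1, 2)), Rational(13012, 6469)), 88), -1) = Pow(Add(Add(Rational(43333, 2), Rational(13012, 6469)), 88), -1) = Pow(Add(Rational(280347201, 12938), 88), -1) = Pow(Rational(281485745, 12938), -1) = Rational(12938, 281485745)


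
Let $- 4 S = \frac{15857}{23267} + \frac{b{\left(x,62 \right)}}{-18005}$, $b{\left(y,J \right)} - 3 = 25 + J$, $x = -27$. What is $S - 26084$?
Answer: $- \frac{8741792831163}{335137868} \approx -26084.0$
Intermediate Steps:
$b{\left(y,J \right)} = 28 + J$ ($b{\left(y,J \right)} = 3 + \left(25 + J\right) = 28 + J$)
$S = - \frac{56682251}{335137868}$ ($S = - \frac{\frac{15857}{23267} + \frac{28 + 62}{-18005}}{4} = - \frac{15857 \cdot \frac{1}{23267} + 90 \left(- \frac{1}{18005}\right)}{4} = - \frac{\frac{15857}{23267} - \frac{18}{3601}}{4} = \left(- \frac{1}{4}\right) \frac{56682251}{83784467} = - \frac{56682251}{335137868} \approx -0.16913$)
$S - 26084 = - \frac{56682251}{335137868} - 26084 = - \frac{8741792831163}{335137868}$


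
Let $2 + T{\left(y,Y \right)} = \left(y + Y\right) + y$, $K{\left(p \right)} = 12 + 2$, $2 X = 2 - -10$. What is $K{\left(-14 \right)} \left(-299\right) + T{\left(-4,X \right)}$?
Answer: $-4190$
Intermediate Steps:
$X = 6$ ($X = \frac{2 - -10}{2} = \frac{2 + 10}{2} = \frac{1}{2} \cdot 12 = 6$)
$K{\left(p \right)} = 14$
$T{\left(y,Y \right)} = -2 + Y + 2 y$ ($T{\left(y,Y \right)} = -2 + \left(\left(y + Y\right) + y\right) = -2 + \left(\left(Y + y\right) + y\right) = -2 + \left(Y + 2 y\right) = -2 + Y + 2 y$)
$K{\left(-14 \right)} \left(-299\right) + T{\left(-4,X \right)} = 14 \left(-299\right) + \left(-2 + 6 + 2 \left(-4\right)\right) = -4186 - 4 = -4190$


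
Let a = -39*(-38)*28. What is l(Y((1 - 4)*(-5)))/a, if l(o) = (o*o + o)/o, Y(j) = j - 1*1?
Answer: 5/13832 ≈ 0.00036148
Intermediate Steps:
Y(j) = -1 + j (Y(j) = j - 1 = -1 + j)
l(o) = (o + o²)/o (l(o) = (o² + o)/o = (o + o²)/o)
a = 41496 (a = 1482*28 = 41496)
l(Y((1 - 4)*(-5)))/a = (1 + (-1 + (1 - 4)*(-5)))/41496 = (1 + (-1 - 3*(-5)))*(1/41496) = (1 + (-1 + 15))*(1/41496) = (1 + 14)*(1/41496) = 15*(1/41496) = 5/13832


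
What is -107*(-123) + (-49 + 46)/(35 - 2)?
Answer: 144770/11 ≈ 13161.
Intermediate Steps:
-107*(-123) + (-49 + 46)/(35 - 2) = 13161 - 3/33 = 13161 - 3*1/33 = 13161 - 1/11 = 144770/11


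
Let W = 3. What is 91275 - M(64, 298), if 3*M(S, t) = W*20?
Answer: 91255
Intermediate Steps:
M(S, t) = 20 (M(S, t) = (3*20)/3 = (⅓)*60 = 20)
91275 - M(64, 298) = 91275 - 1*20 = 91275 - 20 = 91255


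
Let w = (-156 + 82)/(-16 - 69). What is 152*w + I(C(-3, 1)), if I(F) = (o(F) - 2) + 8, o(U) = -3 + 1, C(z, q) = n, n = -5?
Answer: 11588/85 ≈ 136.33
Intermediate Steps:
C(z, q) = -5
o(U) = -2
w = 74/85 (w = -74/(-85) = -74*(-1/85) = 74/85 ≈ 0.87059)
I(F) = 4 (I(F) = (-2 - 2) + 8 = -4 + 8 = 4)
152*w + I(C(-3, 1)) = 152*(74/85) + 4 = 11248/85 + 4 = 11588/85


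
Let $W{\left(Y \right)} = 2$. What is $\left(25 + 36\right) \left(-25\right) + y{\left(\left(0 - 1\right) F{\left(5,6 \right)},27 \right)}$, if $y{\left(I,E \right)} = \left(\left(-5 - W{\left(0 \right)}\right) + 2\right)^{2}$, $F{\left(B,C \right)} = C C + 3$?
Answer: $-1500$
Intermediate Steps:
$F{\left(B,C \right)} = 3 + C^{2}$ ($F{\left(B,C \right)} = C^{2} + 3 = 3 + C^{2}$)
$y{\left(I,E \right)} = 25$ ($y{\left(I,E \right)} = \left(\left(-5 - 2\right) + 2\right)^{2} = \left(-7 + 2\right)^{2} = \left(-5\right)^{2} = 25$)
$\left(25 + 36\right) \left(-25\right) + y{\left(\left(0 - 1\right) F{\left(5,6 \right)},27 \right)} = \left(25 + 36\right) \left(-25\right) + 25 = 61 \left(-25\right) + 25 = -1525 + 25 = -1500$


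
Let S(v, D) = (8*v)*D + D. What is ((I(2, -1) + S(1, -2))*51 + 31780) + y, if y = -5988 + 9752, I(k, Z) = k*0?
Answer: 34626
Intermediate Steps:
I(k, Z) = 0
S(v, D) = D + 8*D*v (S(v, D) = 8*D*v + D = D + 8*D*v)
y = 3764
((I(2, -1) + S(1, -2))*51 + 31780) + y = ((0 - 2*(1 + 8*1))*51 + 31780) + 3764 = ((0 - 2*(1 + 8))*51 + 31780) + 3764 = ((0 - 2*9)*51 + 31780) + 3764 = ((0 - 18)*51 + 31780) + 3764 = (-18*51 + 31780) + 3764 = (-918 + 31780) + 3764 = 30862 + 3764 = 34626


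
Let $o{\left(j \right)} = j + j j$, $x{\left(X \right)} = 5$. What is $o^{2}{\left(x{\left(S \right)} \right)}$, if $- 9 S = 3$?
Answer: $900$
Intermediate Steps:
$S = - \frac{1}{3}$ ($S = \left(- \frac{1}{9}\right) 3 = - \frac{1}{3} \approx -0.33333$)
$o{\left(j \right)} = j + j^{2}$
$o^{2}{\left(x{\left(S \right)} \right)} = \left(5 \left(1 + 5\right)\right)^{2} = \left(5 \cdot 6\right)^{2} = 30^{2} = 900$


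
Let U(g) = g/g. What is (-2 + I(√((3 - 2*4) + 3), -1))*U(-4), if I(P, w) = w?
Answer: -3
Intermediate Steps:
U(g) = 1
(-2 + I(√((3 - 2*4) + 3), -1))*U(-4) = (-2 - 1)*1 = -3*1 = -3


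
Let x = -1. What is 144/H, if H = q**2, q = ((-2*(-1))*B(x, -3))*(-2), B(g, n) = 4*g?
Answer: 9/16 ≈ 0.56250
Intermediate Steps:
q = 16 (q = ((-2*(-1))*(4*(-1)))*(-2) = (2*(-4))*(-2) = -8*(-2) = 16)
H = 256 (H = 16**2 = 256)
144/H = 144/256 = 144*(1/256) = 9/16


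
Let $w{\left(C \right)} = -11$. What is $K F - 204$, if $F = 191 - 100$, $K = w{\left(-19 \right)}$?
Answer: $-1205$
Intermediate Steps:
$K = -11$
$F = 91$ ($F = 191 - 100 = 91$)
$K F - 204 = \left(-11\right) 91 - 204 = -1001 - 204 = -1205$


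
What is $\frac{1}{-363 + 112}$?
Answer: $- \frac{1}{251} \approx -0.0039841$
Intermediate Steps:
$\frac{1}{-363 + 112} = \frac{1}{-251} = - \frac{1}{251}$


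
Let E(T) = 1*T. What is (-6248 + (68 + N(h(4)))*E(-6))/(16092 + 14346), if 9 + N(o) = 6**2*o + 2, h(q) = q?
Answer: -3739/15219 ≈ -0.24568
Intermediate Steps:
E(T) = T
N(o) = -7 + 36*o (N(o) = -9 + (6**2*o + 2) = -9 + (36*o + 2) = -9 + (2 + 36*o) = -7 + 36*o)
(-6248 + (68 + N(h(4)))*E(-6))/(16092 + 14346) = (-6248 + (68 + (-7 + 36*4))*(-6))/(16092 + 14346) = (-6248 + (68 + (-7 + 144))*(-6))/30438 = (-6248 + (68 + 137)*(-6))*(1/30438) = (-6248 + 205*(-6))*(1/30438) = (-6248 - 1230)*(1/30438) = -7478*1/30438 = -3739/15219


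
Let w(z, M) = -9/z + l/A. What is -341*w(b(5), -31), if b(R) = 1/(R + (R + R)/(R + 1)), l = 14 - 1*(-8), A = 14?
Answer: 139469/7 ≈ 19924.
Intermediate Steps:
l = 22 (l = 14 + 8 = 22)
b(R) = 1/(R + 2*R/(1 + R)) (b(R) = 1/(R + (2*R)/(1 + R)) = 1/(R + 2*R/(1 + R)))
w(z, M) = 11/7 - 9/z (w(z, M) = -9/z + 22/14 = -9/z + 22*(1/14) = -9/z + 11/7 = 11/7 - 9/z)
-341*w(b(5), -31) = -341*(11/7 - 9*5*(3 + 5)/(1 + 5)) = -341*(11/7 - 9/((1/5)*6/8)) = -341*(11/7 - 9/((1/5)*(1/8)*6)) = -341*(11/7 - 9/3/20) = -341*(11/7 - 9*20/3) = -341*(11/7 - 60) = -341*(-409/7) = 139469/7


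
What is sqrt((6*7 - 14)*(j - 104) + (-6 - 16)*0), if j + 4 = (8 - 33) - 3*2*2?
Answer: 2*I*sqrt(1015) ≈ 63.718*I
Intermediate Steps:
j = -41 (j = -4 + ((8 - 33) - 3*2*2) = -4 + (-25 - 6*2) = -4 + (-25 - 12) = -4 - 37 = -41)
sqrt((6*7 - 14)*(j - 104) + (-6 - 16)*0) = sqrt((6*7 - 14)*(-41 - 104) + (-6 - 16)*0) = sqrt((42 - 14)*(-145) - 22*0) = sqrt(28*(-145) + 0) = sqrt(-4060 + 0) = sqrt(-4060) = 2*I*sqrt(1015)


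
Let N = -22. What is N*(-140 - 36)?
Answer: 3872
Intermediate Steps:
N*(-140 - 36) = -22*(-140 - 36) = -22*(-176) = 3872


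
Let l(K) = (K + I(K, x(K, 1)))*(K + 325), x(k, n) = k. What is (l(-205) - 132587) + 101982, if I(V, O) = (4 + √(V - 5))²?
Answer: -78485 + 960*I*√210 ≈ -78485.0 + 13912.0*I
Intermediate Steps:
I(V, O) = (4 + √(-5 + V))²
l(K) = (325 + K)*(K + (4 + √(-5 + K))²) (l(K) = (K + (4 + √(-5 + K))²)*(K + 325) = (K + (4 + √(-5 + K))²)*(325 + K) = (325 + K)*(K + (4 + √(-5 + K))²))
(l(-205) - 132587) + 101982 = ((3575 + 2*(-205)² + 661*(-205) + 2600*√(-5 - 205) + 8*(-205)*√(-5 - 205)) - 132587) + 101982 = ((3575 + 2*42025 - 135505 + 2600*√(-210) + 8*(-205)*√(-210)) - 132587) + 101982 = ((3575 + 84050 - 135505 + 2600*(I*√210) + 8*(-205)*(I*√210)) - 132587) + 101982 = ((3575 + 84050 - 135505 + 2600*I*√210 - 1640*I*√210) - 132587) + 101982 = ((-47880 + 960*I*√210) - 132587) + 101982 = (-180467 + 960*I*√210) + 101982 = -78485 + 960*I*√210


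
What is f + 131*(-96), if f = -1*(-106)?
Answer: -12470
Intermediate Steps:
f = 106
f + 131*(-96) = 106 + 131*(-96) = 106 - 12576 = -12470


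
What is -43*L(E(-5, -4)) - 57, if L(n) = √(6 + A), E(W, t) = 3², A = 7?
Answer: -57 - 43*√13 ≈ -212.04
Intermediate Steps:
E(W, t) = 9
L(n) = √13 (L(n) = √(6 + 7) = √13)
-43*L(E(-5, -4)) - 57 = -43*√13 - 57 = -57 - 43*√13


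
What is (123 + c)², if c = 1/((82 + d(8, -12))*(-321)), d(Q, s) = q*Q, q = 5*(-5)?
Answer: 21706234410025/1434742884 ≈ 15129.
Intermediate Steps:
q = -25
d(Q, s) = -25*Q
c = 1/37878 (c = 1/((82 - 25*8)*(-321)) = -1/321/(82 - 200) = -1/321/(-118) = -1/118*(-1/321) = 1/37878 ≈ 2.6401e-5)
(123 + c)² = (123 + 1/37878)² = (4658995/37878)² = 21706234410025/1434742884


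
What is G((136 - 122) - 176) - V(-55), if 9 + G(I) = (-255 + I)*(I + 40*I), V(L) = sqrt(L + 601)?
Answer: 2769705 - sqrt(546) ≈ 2.7697e+6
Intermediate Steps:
V(L) = sqrt(601 + L)
G(I) = -9 + 41*I*(-255 + I) (G(I) = -9 + (-255 + I)*(I + 40*I) = -9 + (-255 + I)*(41*I) = -9 + 41*I*(-255 + I))
G((136 - 122) - 176) - V(-55) = (-9 - 10455*((136 - 122) - 176) + 41*((136 - 122) - 176)**2) - sqrt(601 - 55) = (-9 - 10455*(14 - 176) + 41*(14 - 176)**2) - sqrt(546) = (-9 - 10455*(-162) + 41*(-162)**2) - sqrt(546) = (-9 + 1693710 + 41*26244) - sqrt(546) = (-9 + 1693710 + 1076004) - sqrt(546) = 2769705 - sqrt(546)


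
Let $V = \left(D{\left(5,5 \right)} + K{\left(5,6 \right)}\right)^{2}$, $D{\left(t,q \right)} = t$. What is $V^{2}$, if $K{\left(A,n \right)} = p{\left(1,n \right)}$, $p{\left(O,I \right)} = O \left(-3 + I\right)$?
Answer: $4096$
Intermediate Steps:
$K{\left(A,n \right)} = -3 + n$ ($K{\left(A,n \right)} = 1 \left(-3 + n\right) = -3 + n$)
$V = 64$ ($V = \left(5 + \left(-3 + 6\right)\right)^{2} = \left(5 + 3\right)^{2} = 8^{2} = 64$)
$V^{2} = 64^{2} = 4096$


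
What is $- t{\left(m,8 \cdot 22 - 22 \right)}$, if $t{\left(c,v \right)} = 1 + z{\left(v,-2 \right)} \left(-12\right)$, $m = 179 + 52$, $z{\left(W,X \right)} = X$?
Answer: $-25$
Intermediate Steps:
$m = 231$
$t{\left(c,v \right)} = 25$ ($t{\left(c,v \right)} = 1 - -24 = 1 + 24 = 25$)
$- t{\left(m,8 \cdot 22 - 22 \right)} = \left(-1\right) 25 = -25$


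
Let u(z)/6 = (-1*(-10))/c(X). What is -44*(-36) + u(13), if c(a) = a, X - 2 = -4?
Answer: 1554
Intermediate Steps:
X = -2 (X = 2 - 4 = -2)
u(z) = -30 (u(z) = 6*(-1*(-10)/(-2)) = 6*(10*(-½)) = 6*(-5) = -30)
-44*(-36) + u(13) = -44*(-36) - 30 = 1584 - 30 = 1554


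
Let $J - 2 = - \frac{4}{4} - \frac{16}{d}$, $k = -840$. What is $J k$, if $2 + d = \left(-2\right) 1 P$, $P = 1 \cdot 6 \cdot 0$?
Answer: $-7560$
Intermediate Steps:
$P = 0$ ($P = 6 \cdot 0 = 0$)
$d = -2$ ($d = -2 + \left(-2\right) 1 \cdot 0 = -2 - 0 = -2 + 0 = -2$)
$J = 9$ ($J = 2 - \left(1 - 8\right) = 2 - -7 = 2 + \left(-1 + 8\right) = 2 + 7 = 9$)
$J k = 9 \left(-840\right) = -7560$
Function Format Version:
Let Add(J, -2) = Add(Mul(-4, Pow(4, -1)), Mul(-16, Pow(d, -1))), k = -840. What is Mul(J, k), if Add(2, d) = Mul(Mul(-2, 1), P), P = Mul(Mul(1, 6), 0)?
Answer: -7560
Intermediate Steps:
P = 0 (P = Mul(6, 0) = 0)
d = -2 (d = Add(-2, Mul(Mul(-2, 1), 0)) = Add(-2, Mul(-2, 0)) = Add(-2, 0) = -2)
J = 9 (J = Add(2, Add(Mul(-4, Pow(4, -1)), Mul(-16, Pow(-2, -1)))) = Add(2, Add(Mul(-4, Rational(1, 4)), Mul(-16, Rational(-1, 2)))) = Add(2, Add(-1, 8)) = Add(2, 7) = 9)
Mul(J, k) = Mul(9, -840) = -7560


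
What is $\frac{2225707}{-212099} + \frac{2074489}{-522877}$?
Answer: $- \frac{51734452950}{3577473833} \approx -14.461$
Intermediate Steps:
$\frac{2225707}{-212099} + \frac{2074489}{-522877} = 2225707 \left(- \frac{1}{212099}\right) + 2074489 \left(- \frac{1}{522877}\right) = - \frac{2225707}{212099} - \frac{66919}{16867} = - \frac{51734452950}{3577473833}$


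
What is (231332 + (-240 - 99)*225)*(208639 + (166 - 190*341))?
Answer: 22330533855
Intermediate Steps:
(231332 + (-240 - 99)*225)*(208639 + (166 - 190*341)) = (231332 - 339*225)*(208639 + (166 - 64790)) = (231332 - 76275)*(208639 - 64624) = 155057*144015 = 22330533855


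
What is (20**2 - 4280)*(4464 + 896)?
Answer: -20796800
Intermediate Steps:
(20**2 - 4280)*(4464 + 896) = (400 - 4280)*5360 = -3880*5360 = -20796800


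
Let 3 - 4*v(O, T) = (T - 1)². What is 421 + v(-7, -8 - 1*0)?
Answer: 803/2 ≈ 401.50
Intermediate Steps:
v(O, T) = ¾ - (-1 + T)²/4 (v(O, T) = ¾ - (T - 1)²/4 = ¾ - (-1 + T)²/4)
421 + v(-7, -8 - 1*0) = 421 + (¾ - (-1 + (-8 - 1*0))²/4) = 421 + (¾ - (-1 + (-8 + 0))²/4) = 421 + (¾ - (-1 - 8)²/4) = 421 + (¾ - ¼*(-9)²) = 421 + (¾ - ¼*81) = 421 + (¾ - 81/4) = 421 - 39/2 = 803/2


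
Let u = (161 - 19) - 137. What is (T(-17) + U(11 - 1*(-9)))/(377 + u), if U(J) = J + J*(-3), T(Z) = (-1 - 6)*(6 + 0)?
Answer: -41/191 ≈ -0.21466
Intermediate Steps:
u = 5 (u = 142 - 137 = 5)
T(Z) = -42 (T(Z) = -7*6 = -42)
U(J) = -2*J (U(J) = J - 3*J = -2*J)
(T(-17) + U(11 - 1*(-9)))/(377 + u) = (-42 - 2*(11 - 1*(-9)))/(377 + 5) = (-42 - 2*(11 + 9))/382 = (-42 - 2*20)*(1/382) = (-42 - 40)*(1/382) = -82*1/382 = -41/191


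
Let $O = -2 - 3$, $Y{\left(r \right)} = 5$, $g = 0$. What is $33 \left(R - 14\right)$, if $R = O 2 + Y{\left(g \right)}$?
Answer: $-627$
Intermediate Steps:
$O = -5$
$R = -5$ ($R = \left(-5\right) 2 + 5 = -10 + 5 = -5$)
$33 \left(R - 14\right) = 33 \left(-5 - 14\right) = 33 \left(-19\right) = -627$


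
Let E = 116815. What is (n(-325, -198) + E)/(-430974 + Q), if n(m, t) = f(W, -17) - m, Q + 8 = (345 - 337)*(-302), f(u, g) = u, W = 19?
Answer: -5579/20638 ≈ -0.27033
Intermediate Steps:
Q = -2424 (Q = -8 + (345 - 337)*(-302) = -8 + 8*(-302) = -8 - 2416 = -2424)
n(m, t) = 19 - m
(n(-325, -198) + E)/(-430974 + Q) = ((19 - 1*(-325)) + 116815)/(-430974 - 2424) = ((19 + 325) + 116815)/(-433398) = (344 + 116815)*(-1/433398) = 117159*(-1/433398) = -5579/20638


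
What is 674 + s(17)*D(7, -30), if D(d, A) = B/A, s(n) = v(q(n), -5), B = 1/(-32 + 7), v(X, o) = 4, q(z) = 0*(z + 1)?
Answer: 252752/375 ≈ 674.00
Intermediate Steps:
q(z) = 0 (q(z) = 0*(1 + z) = 0)
B = -1/25 (B = 1/(-25) = -1/25 ≈ -0.040000)
s(n) = 4
D(d, A) = -1/(25*A)
674 + s(17)*D(7, -30) = 674 + 4*(-1/25/(-30)) = 674 + 4*(-1/25*(-1/30)) = 674 + 4*(1/750) = 674 + 2/375 = 252752/375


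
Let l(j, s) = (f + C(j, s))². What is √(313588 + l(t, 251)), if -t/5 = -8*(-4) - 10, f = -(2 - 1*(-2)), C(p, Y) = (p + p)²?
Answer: 2*√585621601 ≈ 48399.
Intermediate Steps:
C(p, Y) = 4*p² (C(p, Y) = (2*p)² = 4*p²)
f = -4 (f = -(2 + 2) = -1*4 = -4)
t = -110 (t = -5*(-8*(-4) - 10) = -5*(32 - 10) = -5*22 = -110)
l(j, s) = (-4 + 4*j²)²
√(313588 + l(t, 251)) = √(313588 + 16*(-1 + (-110)²)²) = √(313588 + 16*(-1 + 12100)²) = √(313588 + 16*12099²) = √(313588 + 16*146385801) = √(313588 + 2342172816) = √2342486404 = 2*√585621601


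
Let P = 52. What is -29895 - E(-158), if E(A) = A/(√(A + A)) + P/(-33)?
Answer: -986483/33 - I*√79 ≈ -29893.0 - 8.8882*I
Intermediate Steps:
E(A) = -52/33 + √2*√A/2 (E(A) = A/(√(A + A)) + 52/(-33) = A/(√(2*A)) + 52*(-1/33) = A/((√2*√A)) - 52/33 = A*(√2/(2*√A)) - 52/33 = √2*√A/2 - 52/33 = -52/33 + √2*√A/2)
-29895 - E(-158) = -29895 - (-52/33 + √2*√(-158)/2) = -29895 - (-52/33 + √2*(I*√158)/2) = -29895 - (-52/33 + I*√79) = -29895 + (52/33 - I*√79) = -986483/33 - I*√79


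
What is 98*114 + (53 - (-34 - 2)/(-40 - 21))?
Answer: 684689/61 ≈ 11224.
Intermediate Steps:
98*114 + (53 - (-34 - 2)/(-40 - 21)) = 11172 + (53 - (-36)/(-61)) = 11172 + (53 - (-36)*(-1)/61) = 11172 + (53 - 1*36/61) = 11172 + (53 - 36/61) = 11172 + 3197/61 = 684689/61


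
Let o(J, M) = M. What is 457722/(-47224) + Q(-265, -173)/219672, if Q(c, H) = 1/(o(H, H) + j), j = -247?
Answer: -5278807133063/544624002720 ≈ -9.6926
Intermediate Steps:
Q(c, H) = 1/(-247 + H) (Q(c, H) = 1/(H - 247) = 1/(-247 + H))
457722/(-47224) + Q(-265, -173)/219672 = 457722/(-47224) + 1/(-247 - 173*219672) = 457722*(-1/47224) + (1/219672)/(-420) = -228861/23612 - 1/420*1/219672 = -228861/23612 - 1/92262240 = -5278807133063/544624002720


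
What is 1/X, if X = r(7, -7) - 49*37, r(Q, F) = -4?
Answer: -1/1817 ≈ -0.00055036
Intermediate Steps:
X = -1817 (X = -4 - 49*37 = -4 - 1813 = -1817)
1/X = 1/(-1817) = -1/1817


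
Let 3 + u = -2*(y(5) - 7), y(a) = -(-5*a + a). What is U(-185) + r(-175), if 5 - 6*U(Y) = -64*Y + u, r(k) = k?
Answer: -6428/3 ≈ -2142.7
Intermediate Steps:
y(a) = 4*a (y(a) = -(-4)*a = 4*a)
u = -29 (u = -3 - 2*(4*5 - 7) = -3 - 2*(20 - 7) = -3 - 2*13 = -3 - 26 = -29)
U(Y) = 17/3 + 32*Y/3 (U(Y) = 5/6 - (-64*Y - 29)/6 = 5/6 - (-29 - 64*Y)/6 = 5/6 + (29/6 + 32*Y/3) = 17/3 + 32*Y/3)
U(-185) + r(-175) = (17/3 + (32/3)*(-185)) - 175 = (17/3 - 5920/3) - 175 = -5903/3 - 175 = -6428/3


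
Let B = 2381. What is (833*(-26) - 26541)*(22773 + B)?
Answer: -1212397646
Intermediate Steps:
(833*(-26) - 26541)*(22773 + B) = (833*(-26) - 26541)*(22773 + 2381) = (-21658 - 26541)*25154 = -48199*25154 = -1212397646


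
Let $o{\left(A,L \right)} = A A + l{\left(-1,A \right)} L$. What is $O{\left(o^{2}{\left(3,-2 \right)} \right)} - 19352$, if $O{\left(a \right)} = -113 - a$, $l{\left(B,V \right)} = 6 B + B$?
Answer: $-19994$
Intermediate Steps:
$l{\left(B,V \right)} = 7 B$
$o{\left(A,L \right)} = A^{2} - 7 L$ ($o{\left(A,L \right)} = A A + 7 \left(-1\right) L = A^{2} - 7 L$)
$O{\left(o^{2}{\left(3,-2 \right)} \right)} - 19352 = \left(-113 - \left(3^{2} - -14\right)^{2}\right) - 19352 = \left(-113 - \left(9 + 14\right)^{2}\right) - 19352 = \left(-113 - 23^{2}\right) - 19352 = \left(-113 - 529\right) - 19352 = -642 - 19352 = -19994$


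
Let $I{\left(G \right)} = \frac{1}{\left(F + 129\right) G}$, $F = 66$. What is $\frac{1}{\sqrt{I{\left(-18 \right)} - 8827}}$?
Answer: $- \frac{3 i \sqrt{12083280690}}{30982771} \approx - 0.010644 i$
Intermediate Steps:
$I{\left(G \right)} = \frac{1}{195 G}$ ($I{\left(G \right)} = \frac{1}{\left(66 + 129\right) G} = \frac{1}{195 G}$)
$\frac{1}{\sqrt{I{\left(-18 \right)} - 8827}} = \frac{1}{\sqrt{\frac{1}{195 \left(-18\right)} - 8827}} = \frac{1}{\sqrt{\frac{1}{195} \left(- \frac{1}{18}\right) - 8827}} = \frac{1}{\sqrt{- \frac{1}{3510} - 8827}} = \frac{1}{\sqrt{- \frac{30982771}{3510}}} = \frac{1}{\frac{1}{1170} i \sqrt{12083280690}} = - \frac{3 i \sqrt{12083280690}}{30982771}$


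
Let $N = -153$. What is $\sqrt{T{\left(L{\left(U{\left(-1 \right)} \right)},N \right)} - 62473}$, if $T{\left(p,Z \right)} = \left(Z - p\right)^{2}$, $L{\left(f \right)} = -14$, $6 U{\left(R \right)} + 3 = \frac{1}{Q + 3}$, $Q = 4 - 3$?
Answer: $4 i \sqrt{2697} \approx 207.73 i$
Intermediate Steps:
$Q = 1$ ($Q = 4 - 3 = 1$)
$U{\left(R \right)} = - \frac{11}{24}$ ($U{\left(R \right)} = - \frac{1}{2} + \frac{1}{6 \left(1 + 3\right)} = - \frac{1}{2} + \frac{1}{6 \cdot 4} = - \frac{1}{2} + \frac{1}{6} \cdot \frac{1}{4} = - \frac{1}{2} + \frac{1}{24} = - \frac{11}{24}$)
$\sqrt{T{\left(L{\left(U{\left(-1 \right)} \right)},N \right)} - 62473} = \sqrt{\left(-153 - -14\right)^{2} - 62473} = \sqrt{\left(-153 + 14\right)^{2} - 62473} = \sqrt{\left(-139\right)^{2} - 62473} = \sqrt{19321 - 62473} = \sqrt{-43152} = 4 i \sqrt{2697}$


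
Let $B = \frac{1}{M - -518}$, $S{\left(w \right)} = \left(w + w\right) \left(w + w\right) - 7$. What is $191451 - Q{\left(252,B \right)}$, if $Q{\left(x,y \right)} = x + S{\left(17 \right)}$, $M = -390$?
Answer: $190050$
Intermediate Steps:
$S{\left(w \right)} = -7 + 4 w^{2}$ ($S{\left(w \right)} = 2 w 2 w - 7 = 4 w^{2} - 7 = -7 + 4 w^{2}$)
$B = \frac{1}{128}$ ($B = \frac{1}{-390 - -518} = \frac{1}{-390 + 518} = \frac{1}{128} \approx 0.0078125$)
$Q{\left(x,y \right)} = 1149 + x$ ($Q{\left(x,y \right)} = x - \left(7 - 4 \cdot 17^{2}\right) = x + \left(-7 + 4 \cdot 289\right) = x + \left(-7 + 1156\right) = x + 1149 = 1149 + x$)
$191451 - Q{\left(252,B \right)} = 191451 - \left(1149 + 252\right) = 191451 - 1401 = 190050$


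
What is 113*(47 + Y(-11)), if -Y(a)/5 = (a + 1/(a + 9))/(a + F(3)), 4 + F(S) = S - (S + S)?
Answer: 178201/36 ≈ 4950.0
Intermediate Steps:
F(S) = -4 - S (F(S) = -4 + (S - (S + S)) = -4 + (S - 2*S) = -4 - S)
Y(a) = -5*(a + 1/(9 + a))/(-7 + a) (Y(a) = -5*(a + 1/(a + 9))/(a + (-4 - 1*3)) = -5*(a + 1/(9 + a))/(a + (-4 - 3)) = -5*(a + 1/(9 + a))/(a - 7) = -5*(a + 1/(9 + a))/(-7 + a))
113*(47 + Y(-11)) = 113*(47 + 5*(-1 - 1*(-11)² - 9*(-11))/(-63 + (-11)² + 2*(-11))) = 113*(47 + 5*(-1 - 1*121 + 99)/(-63 + 121 - 22)) = 113*(47 + 5*(-1 - 121 + 99)/36) = 113*(47 + 5*(1/36)*(-23)) = 113*(47 - 115/36) = 113*(1577/36) = 178201/36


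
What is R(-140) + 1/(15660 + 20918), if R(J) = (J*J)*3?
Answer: 2150786401/36578 ≈ 58800.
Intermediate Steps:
R(J) = 3*J² (R(J) = J²*3 = 3*J²)
R(-140) + 1/(15660 + 20918) = 3*(-140)² + 1/(15660 + 20918) = 3*19600 + 1/36578 = 58800 + 1/36578 = 2150786401/36578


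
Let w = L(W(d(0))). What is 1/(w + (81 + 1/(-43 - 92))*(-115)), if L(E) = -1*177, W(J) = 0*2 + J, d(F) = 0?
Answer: -27/256261 ≈ -0.00010536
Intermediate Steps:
W(J) = J (W(J) = 0 + J = J)
L(E) = -177
w = -177
1/(w + (81 + 1/(-43 - 92))*(-115)) = 1/(-177 + (81 + 1/(-43 - 92))*(-115)) = 1/(-177 + (81 + 1/(-135))*(-115)) = 1/(-177 + (81 - 1/135)*(-115)) = 1/(-177 + (10934/135)*(-115)) = 1/(-177 - 251482/27) = 1/(-256261/27) = -27/256261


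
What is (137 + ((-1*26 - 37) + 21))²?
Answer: 9025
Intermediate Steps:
(137 + ((-1*26 - 37) + 21))² = (137 + ((-26 - 37) + 21))² = (137 + (-63 + 21))² = (137 - 42)² = 95² = 9025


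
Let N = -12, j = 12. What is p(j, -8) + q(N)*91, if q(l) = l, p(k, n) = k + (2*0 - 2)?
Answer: -1082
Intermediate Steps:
p(k, n) = -2 + k (p(k, n) = k + (0 - 2) = k - 2 = -2 + k)
p(j, -8) + q(N)*91 = (-2 + 12) - 12*91 = 10 - 1092 = -1082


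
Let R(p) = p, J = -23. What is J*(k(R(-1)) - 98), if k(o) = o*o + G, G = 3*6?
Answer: 1817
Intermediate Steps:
G = 18
k(o) = 18 + o² (k(o) = o*o + 18 = o² + 18 = 18 + o²)
J*(k(R(-1)) - 98) = -23*((18 + (-1)²) - 98) = -23*((18 + 1) - 98) = -23*(19 - 98) = -23*(-79) = 1817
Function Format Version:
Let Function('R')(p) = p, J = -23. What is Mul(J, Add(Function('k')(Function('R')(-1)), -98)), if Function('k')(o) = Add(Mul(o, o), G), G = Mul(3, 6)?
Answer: 1817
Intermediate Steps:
G = 18
Function('k')(o) = Add(18, Pow(o, 2)) (Function('k')(o) = Add(Mul(o, o), 18) = Add(Pow(o, 2), 18) = Add(18, Pow(o, 2)))
Mul(J, Add(Function('k')(Function('R')(-1)), -98)) = Mul(-23, Add(Add(18, Pow(-1, 2)), -98)) = Mul(-23, Add(Add(18, 1), -98)) = Mul(-23, Add(19, -98)) = Mul(-23, -79) = 1817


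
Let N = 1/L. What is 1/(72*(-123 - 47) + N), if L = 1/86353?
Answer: 1/74113 ≈ 1.3493e-5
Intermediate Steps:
L = 1/86353 ≈ 1.1580e-5
N = 86353 (N = 1/(1/86353) = 86353)
1/(72*(-123 - 47) + N) = 1/(72*(-123 - 47) + 86353) = 1/(72*(-170) + 86353) = 1/(-12240 + 86353) = 1/74113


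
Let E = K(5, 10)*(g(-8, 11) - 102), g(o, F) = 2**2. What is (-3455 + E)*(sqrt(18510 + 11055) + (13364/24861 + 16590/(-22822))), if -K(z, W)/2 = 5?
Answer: 44323447575/94562957 - 22275*sqrt(365) ≈ -4.2509e+5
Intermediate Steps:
K(z, W) = -10 (K(z, W) = -2*5 = -10)
g(o, F) = 4
E = 980 (E = -10*(4 - 102) = -10*(-98) = 980)
(-3455 + E)*(sqrt(18510 + 11055) + (13364/24861 + 16590/(-22822))) = (-3455 + 980)*(sqrt(18510 + 11055) + (13364/24861 + 16590/(-22822))) = -2475*(sqrt(29565) + (13364*(1/24861) + 16590*(-1/22822))) = -2475*(9*sqrt(365) + (13364/24861 - 8295/11411)) = -2475*(9*sqrt(365) - 53725391/283688871) = -2475*(-53725391/283688871 + 9*sqrt(365)) = 44323447575/94562957 - 22275*sqrt(365)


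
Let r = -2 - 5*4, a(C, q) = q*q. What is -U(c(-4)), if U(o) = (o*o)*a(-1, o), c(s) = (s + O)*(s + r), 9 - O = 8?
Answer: -37015056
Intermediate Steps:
a(C, q) = q**2
O = 1 (O = 9 - 1*8 = 9 - 8 = 1)
r = -22 (r = -2 - 20 = -22)
c(s) = (1 + s)*(-22 + s) (c(s) = (s + 1)*(s - 22) = (1 + s)*(-22 + s))
U(o) = o**4 (U(o) = (o*o)*o**2 = o**2*o**2 = o**4)
-U(c(-4)) = -(-22 + (-4)**2 - 21*(-4))**4 = -(-22 + 16 + 84)**4 = -1*78**4 = -1*37015056 = -37015056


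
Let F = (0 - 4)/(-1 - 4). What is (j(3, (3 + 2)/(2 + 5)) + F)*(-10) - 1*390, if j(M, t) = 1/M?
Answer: -1204/3 ≈ -401.33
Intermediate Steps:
F = 4/5 (F = -4/(-5) = -4*(-1/5) = 4/5 ≈ 0.80000)
(j(3, (3 + 2)/(2 + 5)) + F)*(-10) - 1*390 = (1/3 + 4/5)*(-10) - 1*390 = (1/3 + 4/5)*(-10) - 390 = (17/15)*(-10) - 390 = -34/3 - 390 = -1204/3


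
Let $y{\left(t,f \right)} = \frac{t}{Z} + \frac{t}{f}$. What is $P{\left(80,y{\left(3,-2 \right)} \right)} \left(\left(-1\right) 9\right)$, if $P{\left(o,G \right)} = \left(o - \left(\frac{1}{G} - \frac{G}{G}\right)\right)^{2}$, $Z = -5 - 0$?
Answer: $- \frac{2927521}{49} \approx -59745.0$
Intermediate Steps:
$Z = -5$ ($Z = -5 + 0 = -5$)
$y{\left(t,f \right)} = - \frac{t}{5} + \frac{t}{f}$ ($y{\left(t,f \right)} = \frac{t}{-5} + \frac{t}{f} = t \left(- \frac{1}{5}\right) + \frac{t}{f} = - \frac{t}{5} + \frac{t}{f}$)
$P{\left(o,G \right)} = \left(1 + o - \frac{1}{G}\right)^{2}$ ($P{\left(o,G \right)} = \left(o + \left(1 - \frac{1}{G}\right)\right)^{2} = \left(1 + o - \frac{1}{G}\right)^{2}$)
$P{\left(80,y{\left(3,-2 \right)} \right)} \left(\left(-1\right) 9\right) = \frac{\left(-1 + \left(\left(- \frac{1}{5}\right) 3 + \frac{3}{-2}\right) + \left(\left(- \frac{1}{5}\right) 3 + \frac{3}{-2}\right) 80\right)^{2}}{\left(\left(- \frac{1}{5}\right) 3 + \frac{3}{-2}\right)^{2}} \left(\left(-1\right) 9\right) = \frac{\left(-1 + \left(- \frac{3}{5} + 3 \left(- \frac{1}{2}\right)\right) + \left(- \frac{3}{5} + 3 \left(- \frac{1}{2}\right)\right) 80\right)^{2}}{\left(- \frac{3}{5} + 3 \left(- \frac{1}{2}\right)\right)^{2}} \left(-9\right) = \frac{\left(-1 - \frac{21}{10} + \left(- \frac{3}{5} - \frac{3}{2}\right) 80\right)^{2}}{\left(- \frac{3}{5} - \frac{3}{2}\right)^{2}} \left(-9\right) = \frac{\left(-1 - \frac{21}{10} - 168\right)^{2}}{\frac{441}{100}} \left(-9\right) = \frac{100 \left(-1 - \frac{21}{10} - 168\right)^{2}}{441} \left(-9\right) = \frac{100 \left(- \frac{1711}{10}\right)^{2}}{441} \left(-9\right) = \frac{100}{441} \cdot \frac{2927521}{100} \left(-9\right) = \frac{2927521}{441} \left(-9\right) = - \frac{2927521}{49}$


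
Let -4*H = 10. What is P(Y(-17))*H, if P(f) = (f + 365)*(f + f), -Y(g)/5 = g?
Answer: -191250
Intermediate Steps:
H = -5/2 (H = -1/4*10 = -5/2 ≈ -2.5000)
Y(g) = -5*g
P(f) = 2*f*(365 + f) (P(f) = (365 + f)*(2*f) = 2*f*(365 + f))
P(Y(-17))*H = (2*(-5*(-17))*(365 - 5*(-17)))*(-5/2) = (2*85*(365 + 85))*(-5/2) = (2*85*450)*(-5/2) = 76500*(-5/2) = -191250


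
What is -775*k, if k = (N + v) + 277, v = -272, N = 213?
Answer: -168950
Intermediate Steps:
k = 218 (k = (213 - 272) + 277 = -59 + 277 = 218)
-775*k = -775*218 = -168950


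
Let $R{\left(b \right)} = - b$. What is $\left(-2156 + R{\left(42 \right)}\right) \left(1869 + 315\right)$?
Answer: $-4800432$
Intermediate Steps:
$\left(-2156 + R{\left(42 \right)}\right) \left(1869 + 315\right) = \left(-2156 - 42\right) \left(1869 + 315\right) = \left(-2156 - 42\right) 2184 = \left(-2198\right) 2184 = -4800432$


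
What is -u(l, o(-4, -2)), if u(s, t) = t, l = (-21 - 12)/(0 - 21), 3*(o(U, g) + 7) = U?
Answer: 25/3 ≈ 8.3333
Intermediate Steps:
o(U, g) = -7 + U/3
l = 11/7 (l = -33/(-21) = -33*(-1/21) = 11/7 ≈ 1.5714)
-u(l, o(-4, -2)) = -(-7 + (1/3)*(-4)) = -(-7 - 4/3) = -1*(-25/3) = 25/3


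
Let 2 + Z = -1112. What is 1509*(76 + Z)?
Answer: -1566342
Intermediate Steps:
Z = -1114 (Z = -2 - 1112 = -1114)
1509*(76 + Z) = 1509*(76 - 1114) = 1509*(-1038) = -1566342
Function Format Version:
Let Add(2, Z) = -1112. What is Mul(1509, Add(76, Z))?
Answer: -1566342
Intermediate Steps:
Z = -1114 (Z = Add(-2, -1112) = -1114)
Mul(1509, Add(76, Z)) = Mul(1509, Add(76, -1114)) = Mul(1509, -1038) = -1566342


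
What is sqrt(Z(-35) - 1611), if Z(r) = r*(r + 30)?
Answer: 2*I*sqrt(359) ≈ 37.895*I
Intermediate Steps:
Z(r) = r*(30 + r)
sqrt(Z(-35) - 1611) = sqrt(-35*(30 - 35) - 1611) = sqrt(-35*(-5) - 1611) = sqrt(175 - 1611) = sqrt(-1436) = 2*I*sqrt(359)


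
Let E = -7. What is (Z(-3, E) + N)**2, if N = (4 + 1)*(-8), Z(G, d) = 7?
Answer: 1089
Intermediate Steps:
N = -40 (N = 5*(-8) = -40)
(Z(-3, E) + N)**2 = (7 - 40)**2 = (-33)**2 = 1089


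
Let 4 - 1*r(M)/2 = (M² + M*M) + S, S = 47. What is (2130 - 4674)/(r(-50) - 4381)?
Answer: 2544/14467 ≈ 0.17585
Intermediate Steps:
r(M) = -86 - 4*M² (r(M) = 8 - 2*((M² + M*M) + 47) = 8 - 2*((M² + M²) + 47) = 8 - 2*(2*M² + 47) = 8 - 2*(47 + 2*M²) = 8 + (-94 - 4*M²) = -86 - 4*M²)
(2130 - 4674)/(r(-50) - 4381) = (2130 - 4674)/((-86 - 4*(-50)²) - 4381) = -2544/((-86 - 4*2500) - 4381) = -2544/((-86 - 10000) - 4381) = -2544/(-10086 - 4381) = -2544/(-14467) = -2544*(-1/14467) = 2544/14467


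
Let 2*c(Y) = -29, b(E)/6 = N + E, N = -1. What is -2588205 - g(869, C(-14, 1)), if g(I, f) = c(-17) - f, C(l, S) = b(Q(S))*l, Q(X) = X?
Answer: -5176381/2 ≈ -2.5882e+6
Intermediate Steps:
b(E) = -6 + 6*E (b(E) = 6*(-1 + E) = -6 + 6*E)
c(Y) = -29/2 (c(Y) = (1/2)*(-29) = -29/2)
C(l, S) = l*(-6 + 6*S) (C(l, S) = (-6 + 6*S)*l = l*(-6 + 6*S))
g(I, f) = -29/2 - f
-2588205 - g(869, C(-14, 1)) = -2588205 - (-29/2 - 6*(-14)*(-1 + 1)) = -2588205 - (-29/2 - 6*(-14)*0) = -2588205 - (-29/2 - 1*0) = -2588205 - (-29/2 + 0) = -2588205 - 1*(-29/2) = -2588205 + 29/2 = -5176381/2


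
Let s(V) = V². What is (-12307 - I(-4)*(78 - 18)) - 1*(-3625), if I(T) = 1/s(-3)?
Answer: -26066/3 ≈ -8688.7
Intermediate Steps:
I(T) = ⅑ (I(T) = 1/((-3)²) = 1/9 = ⅑)
(-12307 - I(-4)*(78 - 18)) - 1*(-3625) = (-12307 - (78 - 18)/9) - 1*(-3625) = (-12307 - 60/9) + 3625 = (-12307 - 1*20/3) + 3625 = (-12307 - 20/3) + 3625 = -36941/3 + 3625 = -26066/3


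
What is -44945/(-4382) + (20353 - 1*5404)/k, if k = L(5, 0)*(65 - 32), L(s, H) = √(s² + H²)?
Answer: 2209771/21910 ≈ 100.86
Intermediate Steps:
L(s, H) = √(H² + s²)
k = 165 (k = √(0² + 5²)*(65 - 32) = √(0 + 25)*33 = √25*33 = 5*33 = 165)
-44945/(-4382) + (20353 - 1*5404)/k = -44945/(-4382) + (20353 - 1*5404)/165 = -44945*(-1/4382) + (20353 - 5404)*(1/165) = 44945/4382 + 14949*(1/165) = 44945/4382 + 453/5 = 2209771/21910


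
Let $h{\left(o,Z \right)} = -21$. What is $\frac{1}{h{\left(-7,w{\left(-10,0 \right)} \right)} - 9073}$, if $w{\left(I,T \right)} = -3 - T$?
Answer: $- \frac{1}{9094} \approx -0.00010996$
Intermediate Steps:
$\frac{1}{h{\left(-7,w{\left(-10,0 \right)} \right)} - 9073} = \frac{1}{-21 - 9073} = \frac{1}{-9094} = - \frac{1}{9094}$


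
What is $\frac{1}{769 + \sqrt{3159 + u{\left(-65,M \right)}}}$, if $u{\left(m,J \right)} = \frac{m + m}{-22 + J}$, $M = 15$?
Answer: $\frac{5383}{4117284} - \frac{\sqrt{155701}}{4117284} \approx 0.0012116$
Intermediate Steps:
$u{\left(m,J \right)} = \frac{2 m}{-22 + J}$
$\frac{1}{769 + \sqrt{3159 + u{\left(-65,M \right)}}} = \frac{1}{769 + \sqrt{3159 + 2 \left(-65\right) \frac{1}{-22 + 15}}} = \frac{1}{769 + \sqrt{3159 + 2 \left(-65\right) \frac{1}{-7}}} = \frac{1}{769 + \sqrt{3159 + 2 \left(-65\right) \left(- \frac{1}{7}\right)}} = \frac{1}{769 + \sqrt{3159 + \frac{130}{7}}} = \frac{1}{769 + \sqrt{\frac{22243}{7}}} = \frac{1}{769 + \frac{\sqrt{155701}}{7}}$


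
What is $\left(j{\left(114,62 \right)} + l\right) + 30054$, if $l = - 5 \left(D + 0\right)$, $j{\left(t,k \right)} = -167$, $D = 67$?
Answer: $29552$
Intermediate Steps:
$l = -335$ ($l = - 5 \left(67 + 0\right) = \left(-5\right) 67 = -335$)
$\left(j{\left(114,62 \right)} + l\right) + 30054 = \left(-167 - 335\right) + 30054 = -502 + 30054 = 29552$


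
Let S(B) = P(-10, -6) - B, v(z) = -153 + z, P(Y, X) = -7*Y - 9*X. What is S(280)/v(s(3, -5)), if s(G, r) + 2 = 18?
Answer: 156/137 ≈ 1.1387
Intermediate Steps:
P(Y, X) = -9*X - 7*Y
s(G, r) = 16 (s(G, r) = -2 + 18 = 16)
S(B) = 124 - B (S(B) = (-9*(-6) - 7*(-10)) - B = (54 + 70) - B = 124 - B)
S(280)/v(s(3, -5)) = (124 - 1*280)/(-153 + 16) = (124 - 280)/(-137) = -156*(-1/137) = 156/137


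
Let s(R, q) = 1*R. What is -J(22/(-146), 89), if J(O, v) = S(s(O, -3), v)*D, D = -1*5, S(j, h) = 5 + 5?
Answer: 50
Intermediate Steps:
s(R, q) = R
S(j, h) = 10
D = -5
J(O, v) = -50 (J(O, v) = 10*(-5) = -50)
-J(22/(-146), 89) = -1*(-50) = 50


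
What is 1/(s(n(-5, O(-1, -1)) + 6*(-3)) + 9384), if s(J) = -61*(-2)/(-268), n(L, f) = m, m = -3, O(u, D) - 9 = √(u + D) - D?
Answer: 134/1257395 ≈ 0.00010657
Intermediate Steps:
O(u, D) = 9 + √(D + u) - D (O(u, D) = 9 + (√(u + D) - D) = 9 + (√(D + u) - D) = 9 + √(D + u) - D)
n(L, f) = -3
s(J) = -61/134 (s(J) = 122*(-1/268) = -61/134)
1/(s(n(-5, O(-1, -1)) + 6*(-3)) + 9384) = 1/(-61/134 + 9384) = 1/(1257395/134) = 134/1257395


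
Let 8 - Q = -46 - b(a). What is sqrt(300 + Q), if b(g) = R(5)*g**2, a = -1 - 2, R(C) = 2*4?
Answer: sqrt(426) ≈ 20.640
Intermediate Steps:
R(C) = 8
a = -3
b(g) = 8*g**2
Q = 126 (Q = 8 - (-46 - 8*(-3)**2) = 8 - (-46 - 8*9) = 8 - (-46 - 1*72) = 8 - (-46 - 72) = 8 - 1*(-118) = 8 + 118 = 126)
sqrt(300 + Q) = sqrt(300 + 126) = sqrt(426)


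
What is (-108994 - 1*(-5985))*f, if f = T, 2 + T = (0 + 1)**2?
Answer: 103009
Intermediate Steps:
T = -1 (T = -2 + (0 + 1)**2 = -2 + 1**2 = -2 + 1 = -1)
f = -1
(-108994 - 1*(-5985))*f = (-108994 - 1*(-5985))*(-1) = (-108994 + 5985)*(-1) = -103009*(-1) = 103009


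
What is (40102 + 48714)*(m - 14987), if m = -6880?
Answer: -1942139472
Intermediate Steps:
(40102 + 48714)*(m - 14987) = (40102 + 48714)*(-6880 - 14987) = 88816*(-21867) = -1942139472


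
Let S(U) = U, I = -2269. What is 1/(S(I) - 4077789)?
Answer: -1/4080058 ≈ -2.4509e-7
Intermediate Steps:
1/(S(I) - 4077789) = 1/(-2269 - 4077789) = 1/(-4080058) = -1/4080058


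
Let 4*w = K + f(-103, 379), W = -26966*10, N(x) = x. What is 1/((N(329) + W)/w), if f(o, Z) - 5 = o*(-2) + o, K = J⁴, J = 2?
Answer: -31/269331 ≈ -0.00011510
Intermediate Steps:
W = -269660
K = 16 (K = 2⁴ = 16)
f(o, Z) = 5 - o (f(o, Z) = 5 + (o*(-2) + o) = 5 + (-2*o + o) = 5 - o)
w = 31 (w = (16 + (5 - 1*(-103)))/4 = (16 + (5 + 103))/4 = (16 + 108)/4 = (¼)*124 = 31)
1/((N(329) + W)/w) = 1/((329 - 269660)/31) = 1/(-269331*1/31) = 1/(-269331/31) = -31/269331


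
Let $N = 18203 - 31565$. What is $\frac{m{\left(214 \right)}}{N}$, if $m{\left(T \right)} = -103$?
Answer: $\frac{103}{13362} \approx 0.0077084$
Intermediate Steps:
$N = -13362$ ($N = 18203 - 31565 = -13362$)
$\frac{m{\left(214 \right)}}{N} = - \frac{103}{-13362} = \left(-103\right) \left(- \frac{1}{13362}\right) = \frac{103}{13362}$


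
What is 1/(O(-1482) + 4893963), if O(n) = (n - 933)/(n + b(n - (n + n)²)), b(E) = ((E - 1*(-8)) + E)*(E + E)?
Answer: 102943243298402/503800423802377346321 ≈ 2.0433e-7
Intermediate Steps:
b(E) = 2*E*(8 + 2*E) (b(E) = ((E + 8) + E)*(2*E) = ((8 + E) + E)*(2*E) = (8 + 2*E)*(2*E) = 2*E*(8 + 2*E))
O(n) = (-933 + n)/(n + 4*(n - 4*n²)*(4 + n - 4*n²)) (O(n) = (n - 933)/(n + 4*(n - (n + n)²)*(4 + (n - (n + n)²))) = (-933 + n)/(n + 4*(n - (2*n)²)*(4 + (n - (2*n)²))) = (-933 + n)/(n + 4*(n - 4*n²)*(4 + (n - 4*n²))) = (-933 + n)/(n + 4*(n - 4*n²)*(4 + n - 4*n²)))
1/(O(-1482) + 4893963) = 1/((-933 - 1482)/((-1482)*(17 - 60*(-1482) - 32*(-1482)² + 64*(-1482)³)) + 4893963) = 1/(-1/1482*(-2415)/(17 + 88920 - 32*2196324 + 64*(-3254952168)) + 4893963) = 1/(-1/1482*(-2415)/(17 + 88920 - 70282368 - 208316938752) + 4893963) = 1/(-1/1482*(-2415)/(-208387132183) + 4893963) = 1/(-1/1482*(-1/208387132183)*(-2415) + 4893963) = 1/(-805/102943243298402 + 4893963) = 1/(503800423802377346321/102943243298402) = 102943243298402/503800423802377346321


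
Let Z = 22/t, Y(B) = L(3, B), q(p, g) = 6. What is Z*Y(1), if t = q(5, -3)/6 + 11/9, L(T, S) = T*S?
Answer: 297/10 ≈ 29.700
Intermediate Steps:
L(T, S) = S*T
Y(B) = 3*B (Y(B) = B*3 = 3*B)
t = 20/9 (t = 6/6 + 11/9 = 6*(⅙) + 11*(⅑) = 1 + 11/9 = 20/9 ≈ 2.2222)
Z = 99/10 (Z = 22/(20/9) = 22*(9/20) = 99/10 ≈ 9.9000)
Z*Y(1) = 99*(3*1)/10 = (99/10)*3 = 297/10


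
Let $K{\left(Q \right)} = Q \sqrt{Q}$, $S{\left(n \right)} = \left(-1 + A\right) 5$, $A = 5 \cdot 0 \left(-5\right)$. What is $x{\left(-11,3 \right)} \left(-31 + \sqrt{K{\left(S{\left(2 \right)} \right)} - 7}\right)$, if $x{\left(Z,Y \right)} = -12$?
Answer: $372 - 12 \sqrt{-7 - 5 i \sqrt{5}} \approx 350.89 + 38.128 i$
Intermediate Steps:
$A = 0$ ($A = 0 \left(-5\right) = 0$)
$S{\left(n \right)} = -5$ ($S{\left(n \right)} = \left(-1 + 0\right) 5 = \left(-1\right) 5 = -5$)
$K{\left(Q \right)} = Q^{\frac{3}{2}}$
$x{\left(-11,3 \right)} \left(-31 + \sqrt{K{\left(S{\left(2 \right)} \right)} - 7}\right) = - 12 \left(-31 + \sqrt{\left(-5\right)^{\frac{3}{2}} - 7}\right) = - 12 \left(-31 + \sqrt{- 5 i \sqrt{5} - 7}\right) = - 12 \left(-31 + \sqrt{-7 - 5 i \sqrt{5}}\right) = 372 - 12 \sqrt{-7 - 5 i \sqrt{5}}$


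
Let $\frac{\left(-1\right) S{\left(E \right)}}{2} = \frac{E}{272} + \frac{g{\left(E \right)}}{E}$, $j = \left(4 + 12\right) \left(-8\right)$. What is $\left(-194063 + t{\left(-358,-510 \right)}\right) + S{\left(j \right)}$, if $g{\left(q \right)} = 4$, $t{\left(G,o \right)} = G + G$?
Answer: $- \frac{52979615}{272} \approx -1.9478 \cdot 10^{5}$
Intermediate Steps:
$t{\left(G,o \right)} = 2 G$
$j = -128$ ($j = 16 \left(-8\right) = -128$)
$S{\left(E \right)} = - \frac{8}{E} - \frac{E}{136}$ ($S{\left(E \right)} = - 2 \left(\frac{E}{272} + \frac{4}{E}\right) = - 2 \left(\frac{4}{E} + \frac{E}{272}\right) = - \frac{8}{E} - \frac{E}{136}$)
$\left(-194063 + t{\left(-358,-510 \right)}\right) + S{\left(j \right)} = \left(-194063 + 2 \left(-358\right)\right) - \left(- \frac{16}{17} + \frac{8}{-128}\right) = \left(-194063 - 716\right) + \left(\left(-8\right) \left(- \frac{1}{128}\right) + \frac{16}{17}\right) = -194779 + \left(\frac{1}{16} + \frac{16}{17}\right) = -194779 + \frac{273}{272} = - \frac{52979615}{272}$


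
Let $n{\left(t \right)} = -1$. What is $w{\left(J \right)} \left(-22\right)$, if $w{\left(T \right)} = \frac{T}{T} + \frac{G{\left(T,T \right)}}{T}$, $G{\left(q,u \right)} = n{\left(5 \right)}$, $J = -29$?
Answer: $- \frac{660}{29} \approx -22.759$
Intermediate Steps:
$G{\left(q,u \right)} = -1$
$w{\left(T \right)} = 1 - \frac{1}{T}$ ($w{\left(T \right)} = \frac{T}{T} - \frac{1}{T} = 1 - \frac{1}{T}$)
$w{\left(J \right)} \left(-22\right) = \frac{-1 - 29}{-29} \left(-22\right) = \left(- \frac{1}{29}\right) \left(-30\right) \left(-22\right) = \frac{30}{29} \left(-22\right) = - \frac{660}{29}$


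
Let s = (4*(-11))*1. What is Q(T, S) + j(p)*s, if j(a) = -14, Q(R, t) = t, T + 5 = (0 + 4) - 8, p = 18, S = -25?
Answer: 591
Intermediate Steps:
s = -44 (s = -44*1 = -44)
T = -9 (T = -5 + ((0 + 4) - 8) = -5 + (4 - 8) = -5 - 4 = -9)
Q(T, S) + j(p)*s = -25 - 14*(-44) = -25 + 616 = 591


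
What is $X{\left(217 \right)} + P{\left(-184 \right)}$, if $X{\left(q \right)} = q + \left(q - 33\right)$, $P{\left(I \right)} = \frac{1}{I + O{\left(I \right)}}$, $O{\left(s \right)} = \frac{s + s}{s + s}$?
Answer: $\frac{73382}{183} \approx 400.99$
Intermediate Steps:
$O{\left(s \right)} = 1$ ($O{\left(s \right)} = \frac{2 s}{2 s} = 2 s \frac{1}{2 s} = 1$)
$P{\left(I \right)} = \frac{1}{1 + I}$ ($P{\left(I \right)} = \frac{1}{I + 1} = \frac{1}{1 + I}$)
$X{\left(q \right)} = -33 + 2 q$ ($X{\left(q \right)} = q + \left(-33 + q\right) = -33 + 2 q$)
$X{\left(217 \right)} + P{\left(-184 \right)} = \left(-33 + 2 \cdot 217\right) + \frac{1}{1 - 184} = \left(-33 + 434\right) + \frac{1}{-183} = 401 - \frac{1}{183} = \frac{73382}{183}$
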